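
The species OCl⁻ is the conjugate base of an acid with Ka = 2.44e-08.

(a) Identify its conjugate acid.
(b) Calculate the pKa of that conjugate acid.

(a) The conjugate acid is formed by adding one H⁺ to OCl⁻, giving HOCl. (b) pKa = -log(Ka) = -log(2.44e-08) = 7.61.

Conjugate acid: HOCl; pK_a = 7.61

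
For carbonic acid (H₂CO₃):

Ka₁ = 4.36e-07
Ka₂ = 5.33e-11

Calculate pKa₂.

pKa₂ = -log(Ka₂) = -log(5.33e-11) = 10.27.

pK_{a2} = 10.27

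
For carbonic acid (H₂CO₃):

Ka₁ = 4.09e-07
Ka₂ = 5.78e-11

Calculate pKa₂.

pKa₂ = -log(Ka₂) = -log(5.78e-11) = 10.24.

pK_{a2} = 10.24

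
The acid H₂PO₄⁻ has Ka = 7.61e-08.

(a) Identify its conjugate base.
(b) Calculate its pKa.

(a) The conjugate base is formed by removing one H⁺ from H₂PO₄⁻, giving HPO₄²⁻. (b) pKa = -log(Ka) = -log(7.61e-08) = 7.12.

Conjugate base: HPO₄²⁻; pK_a = 7.12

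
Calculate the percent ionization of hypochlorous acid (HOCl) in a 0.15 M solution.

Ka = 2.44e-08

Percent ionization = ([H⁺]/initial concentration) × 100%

Using Ka equilibrium: x² + Ka×x - Ka×C = 0. Solving: [H⁺] = 6.0486e-05. Percent = (6.0486e-05/0.15) × 100

Percent ionization = 0.0403%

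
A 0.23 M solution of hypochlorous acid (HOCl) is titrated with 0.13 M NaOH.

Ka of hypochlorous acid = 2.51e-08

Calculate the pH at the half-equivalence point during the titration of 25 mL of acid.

At half-equivalence [HA] = [A⁻], so Henderson-Hasselbalch gives pH = pKa = -log(2.51e-08) = 7.60.

pH = pKa = 7.60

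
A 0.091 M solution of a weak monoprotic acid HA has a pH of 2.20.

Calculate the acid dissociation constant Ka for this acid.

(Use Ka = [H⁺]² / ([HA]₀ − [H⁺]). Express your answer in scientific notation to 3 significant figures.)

[H⁺] = 10^(−pH) = 10^(−2.20) = 6.310e-03 M. For HA ⇌ H⁺ + A⁻, Ka = [H⁺][A⁻]/[HA] = [H⁺]² / ([HA]₀ − [H⁺]) = (6.310e-03)² / (0.091 − 6.310e-03) = 4.70e-04.

K_a = 4.70e-04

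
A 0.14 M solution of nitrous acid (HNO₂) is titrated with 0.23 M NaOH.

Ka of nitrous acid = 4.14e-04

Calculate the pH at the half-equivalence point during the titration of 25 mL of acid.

At half-equivalence [HA] = [A⁻], so Henderson-Hasselbalch gives pH = pKa = -log(4.14e-04) = 3.38.

pH = pKa = 3.38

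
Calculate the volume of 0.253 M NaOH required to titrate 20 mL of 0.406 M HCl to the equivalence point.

At equivalence: moles acid = moles base. moles HCl = 0.406 × 20/1000 = 0.00812 mol. V_base = moles / 0.253 × 1000 = 32.1 mL.

V_{base} = 32.1 mL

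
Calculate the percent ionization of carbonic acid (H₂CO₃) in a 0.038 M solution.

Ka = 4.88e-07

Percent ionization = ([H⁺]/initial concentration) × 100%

Using Ka equilibrium: x² + Ka×x - Ka×C = 0. Solving: [H⁺] = 1.3593e-04. Percent = (1.3593e-04/0.038) × 100

Percent ionization = 0.358%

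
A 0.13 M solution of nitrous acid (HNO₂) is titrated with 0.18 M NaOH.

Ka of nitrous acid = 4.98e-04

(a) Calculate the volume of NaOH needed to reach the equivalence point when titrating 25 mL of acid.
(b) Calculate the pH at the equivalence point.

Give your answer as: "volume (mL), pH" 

moles acid = 0.13 × 25/1000 = 0.00325 mol; V_base = moles/0.18 × 1000 = 18.1 mL. At equivalence only the conjugate base is present: [A⁻] = 0.00325/0.043 = 7.5484e-02 M. Kb = Kw/Ka = 2.01e-11; [OH⁻] = √(Kb × [A⁻]) = 1.2312e-06; pOH = 5.91; pH = 14 - pOH = 8.09.

V = 18.1 mL, pH = 8.09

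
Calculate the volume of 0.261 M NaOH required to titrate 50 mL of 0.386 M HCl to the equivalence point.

At equivalence: moles acid = moles base. moles HCl = 0.386 × 50/1000 = 0.0193 mol. V_base = moles / 0.261 × 1000 = 73.9 mL.

V_{base} = 73.9 mL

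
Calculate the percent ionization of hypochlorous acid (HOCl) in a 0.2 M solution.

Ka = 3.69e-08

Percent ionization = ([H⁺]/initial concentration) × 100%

Using Ka equilibrium: x² + Ka×x - Ka×C = 0. Solving: [H⁺] = 8.5888e-05. Percent = (8.5888e-05/0.2) × 100

Percent ionization = 0.0429%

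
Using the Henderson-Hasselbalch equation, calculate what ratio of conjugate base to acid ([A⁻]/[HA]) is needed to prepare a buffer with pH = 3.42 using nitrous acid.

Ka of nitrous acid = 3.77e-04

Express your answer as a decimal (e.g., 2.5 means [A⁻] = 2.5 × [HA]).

pKa = -log(3.77e-04) = 3.4237. pH = pKa + log([A⁻]/[HA]), so log([A⁻]/[HA]) = pH − pKa = 3.42 − 3.4237 = -0.0037. [A⁻]/[HA] = 10^(-0.0037) = 0.992

[A⁻]/[HA] = 0.992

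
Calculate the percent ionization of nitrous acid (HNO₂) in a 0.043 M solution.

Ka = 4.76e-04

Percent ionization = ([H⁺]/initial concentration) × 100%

Using Ka equilibrium: x² + Ka×x - Ka×C = 0. Solving: [H⁺] = 4.2924e-03. Percent = (4.2924e-03/0.043) × 100

Percent ionization = 9.98%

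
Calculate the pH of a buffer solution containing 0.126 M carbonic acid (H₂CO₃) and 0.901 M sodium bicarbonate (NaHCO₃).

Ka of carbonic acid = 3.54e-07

pKa = -log(3.54e-07) = 6.45. pH = pKa + log([A⁻]/[HA]) = 6.45 + log(0.901/0.126)

pH = 7.31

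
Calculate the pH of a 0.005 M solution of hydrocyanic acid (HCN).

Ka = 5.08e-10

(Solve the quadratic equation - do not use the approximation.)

x² + Ka×x - Ka×C = 0. Using quadratic formula: [H⁺] = 1.5935e-06

pH = 5.80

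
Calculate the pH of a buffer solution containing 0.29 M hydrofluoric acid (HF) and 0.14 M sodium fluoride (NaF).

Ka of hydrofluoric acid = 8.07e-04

pKa = -log(8.07e-04) = 3.09. pH = pKa + log([A⁻]/[HA]) = 3.09 + log(0.14/0.29)

pH = 2.78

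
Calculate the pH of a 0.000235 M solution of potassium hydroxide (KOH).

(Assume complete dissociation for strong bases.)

[OH⁻] = 0.000235 M for strong base. pOH = -log[OH⁻] = 3.63, pH = 14 - pOH

pH = 10.37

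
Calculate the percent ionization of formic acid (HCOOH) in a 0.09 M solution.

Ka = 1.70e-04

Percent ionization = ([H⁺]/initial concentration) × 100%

Using Ka equilibrium: x² + Ka×x - Ka×C = 0. Solving: [H⁺] = 3.8274e-03. Percent = (3.8274e-03/0.09) × 100

Percent ionization = 4.25%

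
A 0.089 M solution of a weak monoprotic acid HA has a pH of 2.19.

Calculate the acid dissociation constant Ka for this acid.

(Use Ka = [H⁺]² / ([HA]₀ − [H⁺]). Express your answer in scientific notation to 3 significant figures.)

[H⁺] = 10^(−pH) = 10^(−2.19) = 6.457e-03 M. For HA ⇌ H⁺ + A⁻, Ka = [H⁺][A⁻]/[HA] = [H⁺]² / ([HA]₀ − [H⁺]) = (6.457e-03)² / (0.089 − 6.457e-03) = 5.05e-04.

K_a = 5.05e-04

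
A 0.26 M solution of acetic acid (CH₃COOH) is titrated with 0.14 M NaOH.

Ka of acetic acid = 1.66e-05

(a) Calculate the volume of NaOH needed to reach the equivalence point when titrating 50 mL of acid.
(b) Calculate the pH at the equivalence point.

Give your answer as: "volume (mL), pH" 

moles acid = 0.26 × 50/1000 = 0.013 mol; V_base = moles/0.14 × 1000 = 92.9 mL. At equivalence only the conjugate base is present: [A⁻] = 0.013/0.143 = 9.1000e-02 M. Kb = Kw/Ka = 6.02e-10; [OH⁻] = √(Kb × [A⁻]) = 7.4040e-06; pOH = 5.13; pH = 14 - pOH = 8.87.

V = 92.9 mL, pH = 8.87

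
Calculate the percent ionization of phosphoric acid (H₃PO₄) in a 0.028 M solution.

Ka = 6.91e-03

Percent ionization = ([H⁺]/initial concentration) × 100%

Using Ka equilibrium: x² + Ka×x - Ka×C = 0. Solving: [H⁺] = 1.0877e-02. Percent = (1.0877e-02/0.028) × 100

Percent ionization = 38.8%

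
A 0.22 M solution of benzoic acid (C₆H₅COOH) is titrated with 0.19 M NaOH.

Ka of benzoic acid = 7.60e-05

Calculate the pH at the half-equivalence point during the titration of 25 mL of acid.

At half-equivalence [HA] = [A⁻], so Henderson-Hasselbalch gives pH = pKa = -log(7.60e-05) = 4.12.

pH = pKa = 4.12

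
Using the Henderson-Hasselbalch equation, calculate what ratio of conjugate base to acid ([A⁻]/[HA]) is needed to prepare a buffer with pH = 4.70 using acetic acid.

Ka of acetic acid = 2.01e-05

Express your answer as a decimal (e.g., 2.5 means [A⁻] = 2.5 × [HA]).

pKa = -log(2.01e-05) = 4.6968. pH = pKa + log([A⁻]/[HA]), so log([A⁻]/[HA]) = pH − pKa = 4.70 − 4.6968 = 0.0032. [A⁻]/[HA] = 10^(0.0032) = 1.01

[A⁻]/[HA] = 1.01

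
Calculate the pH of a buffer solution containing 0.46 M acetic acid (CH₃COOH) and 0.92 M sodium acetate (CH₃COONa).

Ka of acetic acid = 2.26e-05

pKa = -log(2.26e-05) = 4.65. pH = pKa + log([A⁻]/[HA]) = 4.65 + log(0.92/0.46)

pH = 4.95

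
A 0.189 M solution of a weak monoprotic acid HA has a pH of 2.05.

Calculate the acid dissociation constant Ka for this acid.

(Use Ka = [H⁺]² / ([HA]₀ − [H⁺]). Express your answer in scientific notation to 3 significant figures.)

[H⁺] = 10^(−pH) = 10^(−2.05) = 8.913e-03 M. For HA ⇌ H⁺ + A⁻, Ka = [H⁺][A⁻]/[HA] = [H⁺]² / ([HA]₀ − [H⁺]) = (8.913e-03)² / (0.189 − 8.913e-03) = 4.41e-04.

K_a = 4.41e-04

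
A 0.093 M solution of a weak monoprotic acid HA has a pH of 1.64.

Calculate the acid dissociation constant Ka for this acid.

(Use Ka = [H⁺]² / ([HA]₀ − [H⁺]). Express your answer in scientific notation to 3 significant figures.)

[H⁺] = 10^(−pH) = 10^(−1.64) = 2.291e-02 M. For HA ⇌ H⁺ + A⁻, Ka = [H⁺][A⁻]/[HA] = [H⁺]² / ([HA]₀ − [H⁺]) = (2.291e-02)² / (0.093 − 2.291e-02) = 7.49e-03.

K_a = 7.49e-03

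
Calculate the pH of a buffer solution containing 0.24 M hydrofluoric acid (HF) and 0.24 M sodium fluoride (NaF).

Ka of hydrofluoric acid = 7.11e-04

pKa = -log(7.11e-04) = 3.15. pH = pKa + log([A⁻]/[HA]) = 3.15 + log(0.24/0.24)

pH = 3.15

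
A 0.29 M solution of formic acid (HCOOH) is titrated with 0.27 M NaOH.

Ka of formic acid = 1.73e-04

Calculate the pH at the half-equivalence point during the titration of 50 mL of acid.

At half-equivalence [HA] = [A⁻], so Henderson-Hasselbalch gives pH = pKa = -log(1.73e-04) = 3.76.

pH = pKa = 3.76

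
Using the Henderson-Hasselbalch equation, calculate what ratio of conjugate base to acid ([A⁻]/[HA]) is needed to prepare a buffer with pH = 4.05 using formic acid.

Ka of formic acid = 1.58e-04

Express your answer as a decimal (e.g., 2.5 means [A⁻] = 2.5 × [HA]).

pKa = -log(1.58e-04) = 3.8013. pH = pKa + log([A⁻]/[HA]), so log([A⁻]/[HA]) = pH − pKa = 4.05 − 3.8013 = 0.2487. [A⁻]/[HA] = 10^(0.2487) = 1.77

[A⁻]/[HA] = 1.77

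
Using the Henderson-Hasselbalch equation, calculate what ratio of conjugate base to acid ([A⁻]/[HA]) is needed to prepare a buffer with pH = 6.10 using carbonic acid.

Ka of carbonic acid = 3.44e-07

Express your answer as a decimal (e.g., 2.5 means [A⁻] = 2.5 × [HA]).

pKa = -log(3.44e-07) = 6.4634. pH = pKa + log([A⁻]/[HA]), so log([A⁻]/[HA]) = pH − pKa = 6.10 − 6.4634 = -0.3634. [A⁻]/[HA] = 10^(-0.3634) = 0.433

[A⁻]/[HA] = 0.433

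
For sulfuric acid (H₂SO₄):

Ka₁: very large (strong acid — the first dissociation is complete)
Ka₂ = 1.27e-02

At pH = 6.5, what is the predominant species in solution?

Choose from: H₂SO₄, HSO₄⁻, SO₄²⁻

The first dissociation is complete, so H₂SO₄ itself is never the predominant species in water; pKa₂ = -log(1.27e-02) = 1.90. For a polyprotic acid the predominant species crosses at each pKa: below pKa_n the protonated form dominates, above it the deprotonated form does. At pH = 6.5, the predominant species is SO₄²⁻.

SO₄²⁻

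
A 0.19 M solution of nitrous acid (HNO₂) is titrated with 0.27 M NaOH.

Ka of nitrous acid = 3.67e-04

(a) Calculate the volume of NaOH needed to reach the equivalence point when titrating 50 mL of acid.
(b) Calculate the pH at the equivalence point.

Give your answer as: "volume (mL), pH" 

moles acid = 0.19 × 50/1000 = 0.0095 mol; V_base = moles/0.27 × 1000 = 35.2 mL. At equivalence only the conjugate base is present: [A⁻] = 0.0095/0.085 = 1.1152e-01 M. Kb = Kw/Ka = 2.72e-11; [OH⁻] = √(Kb × [A⁻]) = 1.7432e-06; pOH = 5.76; pH = 14 - pOH = 8.24.

V = 35.2 mL, pH = 8.24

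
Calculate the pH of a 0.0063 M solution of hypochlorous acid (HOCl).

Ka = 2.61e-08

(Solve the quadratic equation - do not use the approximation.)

x² + Ka×x - Ka×C = 0. Using quadratic formula: [H⁺] = 1.2810e-05

pH = 4.89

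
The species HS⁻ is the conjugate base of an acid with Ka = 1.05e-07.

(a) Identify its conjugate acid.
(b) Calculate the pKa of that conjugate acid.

(a) The conjugate acid is formed by adding one H⁺ to HS⁻, giving H₂S. (b) pKa = -log(Ka) = -log(1.05e-07) = 6.98.

Conjugate acid: H₂S; pK_a = 6.98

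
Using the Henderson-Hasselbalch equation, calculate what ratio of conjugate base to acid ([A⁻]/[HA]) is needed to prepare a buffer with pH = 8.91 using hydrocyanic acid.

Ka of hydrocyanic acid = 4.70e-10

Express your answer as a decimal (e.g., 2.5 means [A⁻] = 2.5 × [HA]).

pKa = -log(4.70e-10) = 9.3279. pH = pKa + log([A⁻]/[HA]), so log([A⁻]/[HA]) = pH − pKa = 8.91 − 9.3279 = -0.4179. [A⁻]/[HA] = 10^(-0.4179) = 0.382

[A⁻]/[HA] = 0.382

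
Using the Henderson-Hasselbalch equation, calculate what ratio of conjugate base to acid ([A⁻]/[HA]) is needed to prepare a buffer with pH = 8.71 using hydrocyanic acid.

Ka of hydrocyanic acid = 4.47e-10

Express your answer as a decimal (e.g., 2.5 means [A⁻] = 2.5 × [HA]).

pKa = -log(4.47e-10) = 9.3497. pH = pKa + log([A⁻]/[HA]), so log([A⁻]/[HA]) = pH − pKa = 8.71 − 9.3497 = -0.6397. [A⁻]/[HA] = 10^(-0.6397) = 0.229

[A⁻]/[HA] = 0.229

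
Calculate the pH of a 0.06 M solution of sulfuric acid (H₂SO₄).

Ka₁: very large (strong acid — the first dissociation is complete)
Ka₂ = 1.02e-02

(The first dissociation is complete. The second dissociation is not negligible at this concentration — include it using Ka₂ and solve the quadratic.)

First dissociation is complete: [H⁺]₀ = [HSO₄⁻]₀ = C = 0.06 M. Second dissociation HSO₄⁻ ⇌ H⁺ + SO₄²⁻: let x = [SO₄²⁻]. Ka₂ = (C + x)·x / (C − x) = 1.02e-02 → x² + (C + Ka₂)·x − Ka₂·C = 0 → x² + 0.07020·x − 6.120e-04 = 0. x = (−0.07020 + √(0.07020² + 4 × 6.120e-04)) / 2 = 7.8419e-03 M. [H⁺] = C + x = 0.06 + 7.8419e-03 = 6.7842e-02 M. pH = -log(6.7842e-02) = 1.17.

pH = 1.17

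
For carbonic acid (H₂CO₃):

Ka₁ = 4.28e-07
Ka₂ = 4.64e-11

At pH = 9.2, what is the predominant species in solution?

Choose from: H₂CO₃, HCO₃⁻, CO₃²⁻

pKa₁ = 6.37, pKa₂ = 10.33. For a polyprotic acid the predominant species crosses at each pKa: below pKa_n the protonated form dominates, above it the deprotonated form does. At pH = 9.2, the predominant species is HCO₃⁻.

HCO₃⁻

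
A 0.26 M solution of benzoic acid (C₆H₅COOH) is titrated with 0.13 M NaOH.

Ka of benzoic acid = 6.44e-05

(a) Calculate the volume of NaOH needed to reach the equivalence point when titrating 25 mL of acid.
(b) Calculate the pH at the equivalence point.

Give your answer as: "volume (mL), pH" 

moles acid = 0.26 × 25/1000 = 0.0065 mol; V_base = moles/0.13 × 1000 = 50.0 mL. At equivalence only the conjugate base is present: [A⁻] = 0.0065/0.075 = 8.6667e-02 M. Kb = Kw/Ka = 1.55e-10; [OH⁻] = √(Kb × [A⁻]) = 3.6685e-06; pOH = 5.44; pH = 14 - pOH = 8.56.

V = 50.0 mL, pH = 8.56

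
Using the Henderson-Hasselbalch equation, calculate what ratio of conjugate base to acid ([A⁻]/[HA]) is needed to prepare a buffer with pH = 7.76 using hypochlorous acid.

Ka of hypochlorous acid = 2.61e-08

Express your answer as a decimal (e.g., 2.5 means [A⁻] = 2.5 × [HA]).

pKa = -log(2.61e-08) = 7.5834. pH = pKa + log([A⁻]/[HA]), so log([A⁻]/[HA]) = pH − pKa = 7.76 − 7.5834 = 0.1766. [A⁻]/[HA] = 10^(0.1766) = 1.50

[A⁻]/[HA] = 1.50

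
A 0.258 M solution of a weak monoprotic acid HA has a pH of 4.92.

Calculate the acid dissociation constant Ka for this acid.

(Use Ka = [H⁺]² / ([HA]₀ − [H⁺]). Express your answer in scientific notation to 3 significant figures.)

[H⁺] = 10^(−pH) = 10^(−4.92) = 1.202e-05 M. For HA ⇌ H⁺ + A⁻, Ka = [H⁺][A⁻]/[HA] = [H⁺]² / ([HA]₀ − [H⁺]) = (1.202e-05)² / (0.258 − 1.202e-05) = 5.60e-10.

K_a = 5.60e-10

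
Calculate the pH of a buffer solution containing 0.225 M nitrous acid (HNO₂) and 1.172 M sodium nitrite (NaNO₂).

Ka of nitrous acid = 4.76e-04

pKa = -log(4.76e-04) = 3.32. pH = pKa + log([A⁻]/[HA]) = 3.32 + log(1.172/0.225)

pH = 4.04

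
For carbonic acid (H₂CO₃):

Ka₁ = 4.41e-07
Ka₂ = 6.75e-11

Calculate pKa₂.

pKa₂ = -log(Ka₂) = -log(6.75e-11) = 10.17.

pK_{a2} = 10.17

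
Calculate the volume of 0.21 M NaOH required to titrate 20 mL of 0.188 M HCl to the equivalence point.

At equivalence: moles acid = moles base. moles HCl = 0.188 × 20/1000 = 0.00376 mol. V_base = moles / 0.21 × 1000 = 17.9 mL.

V_{base} = 17.9 mL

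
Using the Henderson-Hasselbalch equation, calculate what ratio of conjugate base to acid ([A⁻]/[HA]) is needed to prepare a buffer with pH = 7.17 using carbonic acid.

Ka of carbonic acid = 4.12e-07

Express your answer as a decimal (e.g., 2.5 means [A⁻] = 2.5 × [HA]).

pKa = -log(4.12e-07) = 6.3851. pH = pKa + log([A⁻]/[HA]), so log([A⁻]/[HA]) = pH − pKa = 7.17 − 6.3851 = 0.7849. [A⁻]/[HA] = 10^(0.7849) = 6.09

[A⁻]/[HA] = 6.09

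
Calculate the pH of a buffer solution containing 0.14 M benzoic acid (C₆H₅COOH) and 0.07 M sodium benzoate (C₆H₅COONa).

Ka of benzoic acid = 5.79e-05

pKa = -log(5.79e-05) = 4.24. pH = pKa + log([A⁻]/[HA]) = 4.24 + log(0.07/0.14)

pH = 3.94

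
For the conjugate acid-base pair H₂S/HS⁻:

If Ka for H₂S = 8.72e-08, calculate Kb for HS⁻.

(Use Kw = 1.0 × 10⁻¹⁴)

For a conjugate pair Ka × Kb = Kw, so Kb = Kw/Ka = 1.0 × 10⁻¹⁴ / 8.72e-08 = 1.15e-07.

K_b = 1.15e-07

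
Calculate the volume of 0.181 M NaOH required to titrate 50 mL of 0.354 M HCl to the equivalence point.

At equivalence: moles acid = moles base. moles HCl = 0.354 × 50/1000 = 0.0177 mol. V_base = moles / 0.181 × 1000 = 97.8 mL.

V_{base} = 97.8 mL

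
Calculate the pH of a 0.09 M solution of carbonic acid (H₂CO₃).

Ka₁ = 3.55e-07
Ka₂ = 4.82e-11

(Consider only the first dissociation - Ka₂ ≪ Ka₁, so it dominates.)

First dissociation dominates. From Ka₁ = [H⁺][HA⁻]/[H₂A], x² + Ka₁·x − Ka₁·C = 0 with C = 0.09 M and Ka₁ = 3.55e-07. Solving: [H⁺] = (−Ka₁ + √(Ka₁² + 4·Ka₁·C)) / 2 = 1.7857e-04 M. pH = -log(1.7857e-04) = 3.75.

pH = 3.75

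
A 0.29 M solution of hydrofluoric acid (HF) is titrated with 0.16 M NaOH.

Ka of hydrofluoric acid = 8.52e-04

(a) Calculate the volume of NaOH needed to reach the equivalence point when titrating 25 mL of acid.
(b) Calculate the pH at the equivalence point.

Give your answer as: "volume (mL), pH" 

moles acid = 0.29 × 25/1000 = 0.00725 mol; V_base = moles/0.16 × 1000 = 45.3 mL. At equivalence only the conjugate base is present: [A⁻] = 0.00725/0.070 = 1.0311e-01 M. Kb = Kw/Ka = 1.17e-11; [OH⁻] = √(Kb × [A⁻]) = 1.1001e-06; pOH = 5.96; pH = 14 - pOH = 8.04.

V = 45.3 mL, pH = 8.04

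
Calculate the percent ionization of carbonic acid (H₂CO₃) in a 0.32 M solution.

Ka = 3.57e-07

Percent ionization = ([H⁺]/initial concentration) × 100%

Using Ka equilibrium: x² + Ka×x - Ka×C = 0. Solving: [H⁺] = 3.3782e-04. Percent = (3.3782e-04/0.32) × 100

Percent ionization = 0.106%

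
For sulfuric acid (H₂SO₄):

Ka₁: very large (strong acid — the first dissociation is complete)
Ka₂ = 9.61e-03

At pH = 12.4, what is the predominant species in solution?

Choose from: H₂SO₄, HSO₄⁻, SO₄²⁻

The first dissociation is complete, so H₂SO₄ itself is never the predominant species in water; pKa₂ = -log(9.61e-03) = 2.02. For a polyprotic acid the predominant species crosses at each pKa: below pKa_n the protonated form dominates, above it the deprotonated form does. At pH = 12.4, the predominant species is SO₄²⁻.

SO₄²⁻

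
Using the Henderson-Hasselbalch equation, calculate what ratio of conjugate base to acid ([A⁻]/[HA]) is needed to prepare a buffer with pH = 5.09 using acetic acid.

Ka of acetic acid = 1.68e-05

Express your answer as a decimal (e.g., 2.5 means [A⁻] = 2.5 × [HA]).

pKa = -log(1.68e-05) = 4.7747. pH = pKa + log([A⁻]/[HA]), so log([A⁻]/[HA]) = pH − pKa = 5.09 − 4.7747 = 0.3153. [A⁻]/[HA] = 10^(0.3153) = 2.07

[A⁻]/[HA] = 2.07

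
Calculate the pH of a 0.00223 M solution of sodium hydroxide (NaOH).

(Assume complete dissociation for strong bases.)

[OH⁻] = 0.00223 M for strong base. pOH = -log[OH⁻] = 2.65, pH = 14 - pOH

pH = 11.35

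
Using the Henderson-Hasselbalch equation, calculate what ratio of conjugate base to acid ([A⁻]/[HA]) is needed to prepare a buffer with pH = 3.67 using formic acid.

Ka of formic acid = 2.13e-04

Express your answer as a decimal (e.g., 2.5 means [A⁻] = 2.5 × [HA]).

pKa = -log(2.13e-04) = 3.6716. pH = pKa + log([A⁻]/[HA]), so log([A⁻]/[HA]) = pH − pKa = 3.67 − 3.6716 = -0.0016. [A⁻]/[HA] = 10^(-0.0016) = 0.996

[A⁻]/[HA] = 0.996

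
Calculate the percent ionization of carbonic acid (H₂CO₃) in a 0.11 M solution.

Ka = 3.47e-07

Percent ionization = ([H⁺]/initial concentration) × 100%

Using Ka equilibrium: x² + Ka×x - Ka×C = 0. Solving: [H⁺] = 1.9520e-04. Percent = (1.9520e-04/0.11) × 100

Percent ionization = 0.177%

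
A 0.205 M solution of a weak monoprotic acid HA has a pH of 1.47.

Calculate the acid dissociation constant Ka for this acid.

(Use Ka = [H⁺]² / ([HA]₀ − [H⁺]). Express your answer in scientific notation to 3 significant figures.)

[H⁺] = 10^(−pH) = 10^(−1.47) = 3.388e-02 M. For HA ⇌ H⁺ + A⁻, Ka = [H⁺][A⁻]/[HA] = [H⁺]² / ([HA]₀ − [H⁺]) = (3.388e-02)² / (0.205 − 3.388e-02) = 6.71e-03.

K_a = 6.71e-03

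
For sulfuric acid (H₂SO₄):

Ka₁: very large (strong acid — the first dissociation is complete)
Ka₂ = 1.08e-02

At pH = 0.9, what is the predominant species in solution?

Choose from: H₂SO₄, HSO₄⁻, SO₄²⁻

The first dissociation is complete, so H₂SO₄ itself is never the predominant species in water; pKa₂ = -log(1.08e-02) = 1.97. For a polyprotic acid the predominant species crosses at each pKa: below pKa_n the protonated form dominates, above it the deprotonated form does. At pH = 0.9, the predominant species is HSO₄⁻.

HSO₄⁻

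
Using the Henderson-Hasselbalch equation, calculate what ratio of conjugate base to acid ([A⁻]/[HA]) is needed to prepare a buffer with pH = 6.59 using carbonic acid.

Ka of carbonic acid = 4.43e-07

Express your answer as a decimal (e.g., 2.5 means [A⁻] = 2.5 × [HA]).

pKa = -log(4.43e-07) = 6.3536. pH = pKa + log([A⁻]/[HA]), so log([A⁻]/[HA]) = pH − pKa = 6.59 − 6.3536 = 0.2364. [A⁻]/[HA] = 10^(0.2364) = 1.72

[A⁻]/[HA] = 1.72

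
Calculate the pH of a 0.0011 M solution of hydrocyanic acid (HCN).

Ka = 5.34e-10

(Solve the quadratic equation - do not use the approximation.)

x² + Ka×x - Ka×C = 0. Using quadratic formula: [H⁺] = 7.6615e-07

pH = 6.12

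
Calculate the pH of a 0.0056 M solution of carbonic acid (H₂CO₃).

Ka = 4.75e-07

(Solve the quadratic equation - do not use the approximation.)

x² + Ka×x - Ka×C = 0. Using quadratic formula: [H⁺] = 5.1338e-05

pH = 4.29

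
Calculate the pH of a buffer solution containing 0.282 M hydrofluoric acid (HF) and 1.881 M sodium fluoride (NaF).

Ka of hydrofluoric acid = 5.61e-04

pKa = -log(5.61e-04) = 3.25. pH = pKa + log([A⁻]/[HA]) = 3.25 + log(1.881/0.282)

pH = 4.08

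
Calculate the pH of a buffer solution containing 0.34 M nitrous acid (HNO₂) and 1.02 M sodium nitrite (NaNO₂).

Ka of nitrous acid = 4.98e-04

pKa = -log(4.98e-04) = 3.30. pH = pKa + log([A⁻]/[HA]) = 3.30 + log(1.02/0.34)

pH = 3.78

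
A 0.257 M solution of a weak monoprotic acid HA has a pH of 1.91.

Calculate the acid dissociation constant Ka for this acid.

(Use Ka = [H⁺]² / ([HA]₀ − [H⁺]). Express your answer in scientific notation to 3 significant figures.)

[H⁺] = 10^(−pH) = 10^(−1.91) = 1.230e-02 M. For HA ⇌ H⁺ + A⁻, Ka = [H⁺][A⁻]/[HA] = [H⁺]² / ([HA]₀ − [H⁺]) = (1.230e-02)² / (0.257 − 1.230e-02) = 6.19e-04.

K_a = 6.19e-04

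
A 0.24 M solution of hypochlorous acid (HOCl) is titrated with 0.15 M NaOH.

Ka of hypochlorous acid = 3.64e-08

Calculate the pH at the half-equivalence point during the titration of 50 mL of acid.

At half-equivalence [HA] = [A⁻], so Henderson-Hasselbalch gives pH = pKa = -log(3.64e-08) = 7.44.

pH = pKa = 7.44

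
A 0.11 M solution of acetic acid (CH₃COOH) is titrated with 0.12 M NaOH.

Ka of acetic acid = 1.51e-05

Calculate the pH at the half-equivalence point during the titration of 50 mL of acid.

At half-equivalence [HA] = [A⁻], so Henderson-Hasselbalch gives pH = pKa = -log(1.51e-05) = 4.82.

pH = pKa = 4.82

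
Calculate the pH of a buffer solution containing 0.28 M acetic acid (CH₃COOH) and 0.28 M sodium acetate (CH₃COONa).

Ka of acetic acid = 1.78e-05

pKa = -log(1.78e-05) = 4.75. pH = pKa + log([A⁻]/[HA]) = 4.75 + log(0.28/0.28)

pH = 4.75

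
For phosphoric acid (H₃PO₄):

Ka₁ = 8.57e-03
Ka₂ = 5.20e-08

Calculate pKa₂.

pKa₂ = -log(Ka₂) = -log(5.20e-08) = 7.28.

pK_{a2} = 7.28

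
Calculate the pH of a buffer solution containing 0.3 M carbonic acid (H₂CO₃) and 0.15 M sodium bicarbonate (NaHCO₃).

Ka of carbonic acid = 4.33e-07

pKa = -log(4.33e-07) = 6.36. pH = pKa + log([A⁻]/[HA]) = 6.36 + log(0.15/0.3)

pH = 6.06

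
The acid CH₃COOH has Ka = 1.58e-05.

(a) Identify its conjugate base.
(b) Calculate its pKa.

(a) The conjugate base is formed by removing one H⁺ from CH₃COOH, giving CH₃COO⁻. (b) pKa = -log(Ka) = -log(1.58e-05) = 4.80.

Conjugate base: CH₃COO⁻; pK_a = 4.80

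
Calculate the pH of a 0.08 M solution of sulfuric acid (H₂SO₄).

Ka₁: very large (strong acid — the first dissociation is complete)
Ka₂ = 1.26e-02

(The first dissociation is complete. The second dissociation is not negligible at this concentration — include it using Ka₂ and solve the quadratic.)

First dissociation is complete: [H⁺]₀ = [HSO₄⁻]₀ = C = 0.08 M. Second dissociation HSO₄⁻ ⇌ H⁺ + SO₄²⁻: let x = [SO₄²⁻]. Ka₂ = (C + x)·x / (C − x) = 1.26e-02 → x² + (C + Ka₂)·x − Ka₂·C = 0 → x² + 0.09260·x − 1.008e-03 = 0. x = (−0.09260 + √(0.09260² + 4 × 1.008e-03)) / 2 = 9.8399e-03 M. [H⁺] = C + x = 0.08 + 9.8399e-03 = 8.9840e-02 M. pH = -log(8.9840e-02) = 1.05.

pH = 1.05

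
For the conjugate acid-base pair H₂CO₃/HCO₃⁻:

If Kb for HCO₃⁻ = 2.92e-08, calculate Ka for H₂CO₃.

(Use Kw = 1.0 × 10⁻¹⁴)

For a conjugate pair Ka × Kb = Kw, so Ka = Kw/Kb = 1.0 × 10⁻¹⁴ / 2.92e-08 = 3.42e-07.

K_a = 3.42e-07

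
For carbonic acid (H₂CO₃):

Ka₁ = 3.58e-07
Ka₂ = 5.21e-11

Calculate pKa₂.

pKa₂ = -log(Ka₂) = -log(5.21e-11) = 10.28.

pK_{a2} = 10.28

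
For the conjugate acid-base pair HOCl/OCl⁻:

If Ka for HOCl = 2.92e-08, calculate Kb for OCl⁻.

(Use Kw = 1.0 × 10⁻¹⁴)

For a conjugate pair Ka × Kb = Kw, so Kb = Kw/Ka = 1.0 × 10⁻¹⁴ / 2.92e-08 = 3.42e-07.

K_b = 3.42e-07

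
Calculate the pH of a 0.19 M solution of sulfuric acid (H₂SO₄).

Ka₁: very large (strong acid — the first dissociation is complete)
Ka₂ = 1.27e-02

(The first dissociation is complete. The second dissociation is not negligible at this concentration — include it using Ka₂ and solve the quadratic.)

First dissociation is complete: [H⁺]₀ = [HSO₄⁻]₀ = C = 0.19 M. Second dissociation HSO₄⁻ ⇌ H⁺ + SO₄²⁻: let x = [SO₄²⁻]. Ka₂ = (C + x)·x / (C − x) = 1.27e-02 → x² + (C + Ka₂)·x − Ka₂·C = 0 → x² + 0.20270·x − 2.413e-03 = 0. x = (−0.20270 + √(0.20270² + 4 × 2.413e-03)) / 2 = 1.1277e-02 M. [H⁺] = C + x = 0.19 + 1.1277e-02 = 2.0128e-01 M. pH = -log(2.0128e-01) = 0.70.

pH = 0.70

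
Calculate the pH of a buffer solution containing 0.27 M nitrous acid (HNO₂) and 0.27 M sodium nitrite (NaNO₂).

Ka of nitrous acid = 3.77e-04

pKa = -log(3.77e-04) = 3.42. pH = pKa + log([A⁻]/[HA]) = 3.42 + log(0.27/0.27)

pH = 3.42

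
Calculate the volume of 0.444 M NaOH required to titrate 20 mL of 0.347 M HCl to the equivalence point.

At equivalence: moles acid = moles base. moles HCl = 0.347 × 20/1000 = 0.00694 mol. V_base = moles / 0.444 × 1000 = 15.6 mL.

V_{base} = 15.6 mL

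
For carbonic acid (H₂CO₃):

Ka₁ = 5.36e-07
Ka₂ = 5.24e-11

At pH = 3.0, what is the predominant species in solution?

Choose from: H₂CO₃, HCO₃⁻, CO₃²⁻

pKa₁ = 6.27, pKa₂ = 10.28. For a polyprotic acid the predominant species crosses at each pKa: below pKa_n the protonated form dominates, above it the deprotonated form does. At pH = 3.0, the predominant species is H₂CO₃.

H₂CO₃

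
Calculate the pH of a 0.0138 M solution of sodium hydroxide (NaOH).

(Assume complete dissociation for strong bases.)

[OH⁻] = 0.0138 M for strong base. pOH = -log[OH⁻] = 1.86, pH = 14 - pOH

pH = 12.14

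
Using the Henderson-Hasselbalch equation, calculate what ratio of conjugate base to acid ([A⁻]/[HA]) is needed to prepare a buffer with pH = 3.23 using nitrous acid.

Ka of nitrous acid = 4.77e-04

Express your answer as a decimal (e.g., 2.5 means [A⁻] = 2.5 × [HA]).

pKa = -log(4.77e-04) = 3.3215. pH = pKa + log([A⁻]/[HA]), so log([A⁻]/[HA]) = pH − pKa = 3.23 − 3.3215 = -0.0915. [A⁻]/[HA] = 10^(-0.0915) = 0.810

[A⁻]/[HA] = 0.810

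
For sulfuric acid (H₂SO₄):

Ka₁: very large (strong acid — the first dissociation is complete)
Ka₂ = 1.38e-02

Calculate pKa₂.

pKa₂ = -log(Ka₂) = -log(1.38e-02) = 1.86.

pK_{a2} = 1.86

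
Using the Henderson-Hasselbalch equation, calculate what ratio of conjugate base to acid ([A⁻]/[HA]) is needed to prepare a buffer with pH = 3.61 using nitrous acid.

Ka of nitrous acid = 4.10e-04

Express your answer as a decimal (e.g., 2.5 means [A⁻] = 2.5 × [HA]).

pKa = -log(4.10e-04) = 3.3872. pH = pKa + log([A⁻]/[HA]), so log([A⁻]/[HA]) = pH − pKa = 3.61 − 3.3872 = 0.2228. [A⁻]/[HA] = 10^(0.2228) = 1.67

[A⁻]/[HA] = 1.67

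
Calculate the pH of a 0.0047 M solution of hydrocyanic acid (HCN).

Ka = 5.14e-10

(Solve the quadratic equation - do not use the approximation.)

x² + Ka×x - Ka×C = 0. Using quadratic formula: [H⁺] = 1.5540e-06

pH = 5.81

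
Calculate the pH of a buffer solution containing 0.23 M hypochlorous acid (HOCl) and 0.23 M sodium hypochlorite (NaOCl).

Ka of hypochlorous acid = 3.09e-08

pKa = -log(3.09e-08) = 7.51. pH = pKa + log([A⁻]/[HA]) = 7.51 + log(0.23/0.23)

pH = 7.51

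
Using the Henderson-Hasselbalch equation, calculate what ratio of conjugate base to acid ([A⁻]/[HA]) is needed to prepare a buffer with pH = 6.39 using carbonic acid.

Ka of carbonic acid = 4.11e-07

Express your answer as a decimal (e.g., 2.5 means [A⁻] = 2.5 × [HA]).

pKa = -log(4.11e-07) = 6.3862. pH = pKa + log([A⁻]/[HA]), so log([A⁻]/[HA]) = pH − pKa = 6.39 − 6.3862 = 0.0038. [A⁻]/[HA] = 10^(0.0038) = 1.01

[A⁻]/[HA] = 1.01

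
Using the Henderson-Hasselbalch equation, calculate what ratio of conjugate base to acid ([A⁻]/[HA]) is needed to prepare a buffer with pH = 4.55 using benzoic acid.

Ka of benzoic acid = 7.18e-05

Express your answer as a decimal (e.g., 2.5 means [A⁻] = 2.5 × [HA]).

pKa = -log(7.18e-05) = 4.1439. pH = pKa + log([A⁻]/[HA]), so log([A⁻]/[HA]) = pH − pKa = 4.55 − 4.1439 = 0.4061. [A⁻]/[HA] = 10^(0.4061) = 2.55

[A⁻]/[HA] = 2.55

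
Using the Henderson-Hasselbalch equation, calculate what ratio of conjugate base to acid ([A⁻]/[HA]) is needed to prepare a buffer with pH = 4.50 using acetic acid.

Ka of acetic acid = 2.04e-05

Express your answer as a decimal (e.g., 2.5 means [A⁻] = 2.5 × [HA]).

pKa = -log(2.04e-05) = 4.6904. pH = pKa + log([A⁻]/[HA]), so log([A⁻]/[HA]) = pH − pKa = 4.50 − 4.6904 = -0.1904. [A⁻]/[HA] = 10^(-0.1904) = 0.645

[A⁻]/[HA] = 0.645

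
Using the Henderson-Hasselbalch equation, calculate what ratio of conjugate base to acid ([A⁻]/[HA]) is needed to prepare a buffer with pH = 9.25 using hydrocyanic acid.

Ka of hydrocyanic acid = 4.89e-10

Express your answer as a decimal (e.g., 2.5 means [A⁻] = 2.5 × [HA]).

pKa = -log(4.89e-10) = 9.3107. pH = pKa + log([A⁻]/[HA]), so log([A⁻]/[HA]) = pH − pKa = 9.25 − 9.3107 = -0.0607. [A⁻]/[HA] = 10^(-0.0607) = 0.870

[A⁻]/[HA] = 0.870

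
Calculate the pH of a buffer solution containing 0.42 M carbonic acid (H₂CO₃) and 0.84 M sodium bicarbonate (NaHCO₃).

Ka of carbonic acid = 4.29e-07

pKa = -log(4.29e-07) = 6.37. pH = pKa + log([A⁻]/[HA]) = 6.37 + log(0.84/0.42)

pH = 6.67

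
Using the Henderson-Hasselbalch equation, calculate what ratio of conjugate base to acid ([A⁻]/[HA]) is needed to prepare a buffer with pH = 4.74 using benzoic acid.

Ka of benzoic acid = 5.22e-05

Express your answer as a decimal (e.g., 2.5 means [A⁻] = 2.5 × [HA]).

pKa = -log(5.22e-05) = 4.2823. pH = pKa + log([A⁻]/[HA]), so log([A⁻]/[HA]) = pH − pKa = 4.74 − 4.2823 = 0.4577. [A⁻]/[HA] = 10^(0.4577) = 2.87

[A⁻]/[HA] = 2.87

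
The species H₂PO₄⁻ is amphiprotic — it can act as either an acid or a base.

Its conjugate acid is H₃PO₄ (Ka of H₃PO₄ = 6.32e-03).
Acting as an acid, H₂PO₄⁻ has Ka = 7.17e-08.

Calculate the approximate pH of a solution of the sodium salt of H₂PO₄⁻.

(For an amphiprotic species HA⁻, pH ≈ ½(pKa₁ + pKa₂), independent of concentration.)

pKa₁ = -log(6.32e-03) = 2.20; pKa₂ = -log(7.17e-08) = 7.14. For an amphiprotic species, pH ≈ ½(pKa₁ + pKa₂) = ½(2.20 + 7.14) = 4.67.

pH = 4.67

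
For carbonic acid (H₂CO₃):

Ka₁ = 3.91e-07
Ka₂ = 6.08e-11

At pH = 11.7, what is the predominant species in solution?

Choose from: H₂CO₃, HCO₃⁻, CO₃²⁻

pKa₁ = 6.41, pKa₂ = 10.22. For a polyprotic acid the predominant species crosses at each pKa: below pKa_n the protonated form dominates, above it the deprotonated form does. At pH = 11.7, the predominant species is CO₃²⁻.

CO₃²⁻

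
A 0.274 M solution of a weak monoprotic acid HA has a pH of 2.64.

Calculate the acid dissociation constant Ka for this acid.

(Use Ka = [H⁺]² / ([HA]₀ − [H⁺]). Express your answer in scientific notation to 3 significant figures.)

[H⁺] = 10^(−pH) = 10^(−2.64) = 2.291e-03 M. For HA ⇌ H⁺ + A⁻, Ka = [H⁺][A⁻]/[HA] = [H⁺]² / ([HA]₀ − [H⁺]) = (2.291e-03)² / (0.274 − 2.291e-03) = 1.93e-05.

K_a = 1.93e-05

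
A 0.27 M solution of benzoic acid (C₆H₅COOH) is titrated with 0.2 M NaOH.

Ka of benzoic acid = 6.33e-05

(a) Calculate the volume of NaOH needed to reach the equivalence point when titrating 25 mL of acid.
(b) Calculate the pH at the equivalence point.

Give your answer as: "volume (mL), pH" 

moles acid = 0.27 × 25/1000 = 0.00675 mol; V_base = moles/0.2 × 1000 = 33.7 mL. At equivalence only the conjugate base is present: [A⁻] = 0.00675/0.059 = 1.1489e-01 M. Kb = Kw/Ka = 1.58e-10; [OH⁻] = √(Kb × [A⁻]) = 4.2604e-06; pOH = 5.37; pH = 14 - pOH = 8.63.

V = 33.7 mL, pH = 8.63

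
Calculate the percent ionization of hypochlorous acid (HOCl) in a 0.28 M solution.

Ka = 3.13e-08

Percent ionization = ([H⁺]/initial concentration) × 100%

Using Ka equilibrium: x² + Ka×x - Ka×C = 0. Solving: [H⁺] = 9.3601e-05. Percent = (9.3601e-05/0.28) × 100

Percent ionization = 0.0334%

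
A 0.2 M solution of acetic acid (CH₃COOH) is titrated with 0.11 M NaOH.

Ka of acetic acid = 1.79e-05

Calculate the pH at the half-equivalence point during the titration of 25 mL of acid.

At half-equivalence [HA] = [A⁻], so Henderson-Hasselbalch gives pH = pKa = -log(1.79e-05) = 4.75.

pH = pKa = 4.75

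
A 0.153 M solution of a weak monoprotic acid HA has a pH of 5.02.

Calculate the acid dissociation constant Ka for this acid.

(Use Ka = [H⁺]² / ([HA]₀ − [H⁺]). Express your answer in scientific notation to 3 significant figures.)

[H⁺] = 10^(−pH) = 10^(−5.02) = 9.550e-06 M. For HA ⇌ H⁺ + A⁻, Ka = [H⁺][A⁻]/[HA] = [H⁺]² / ([HA]₀ − [H⁺]) = (9.550e-06)² / (0.153 − 9.550e-06) = 5.96e-10.

K_a = 5.96e-10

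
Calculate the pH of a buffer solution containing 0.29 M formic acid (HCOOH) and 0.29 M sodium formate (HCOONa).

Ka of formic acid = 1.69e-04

pKa = -log(1.69e-04) = 3.77. pH = pKa + log([A⁻]/[HA]) = 3.77 + log(0.29/0.29)

pH = 3.77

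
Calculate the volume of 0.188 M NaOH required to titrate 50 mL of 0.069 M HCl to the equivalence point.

At equivalence: moles acid = moles base. moles HCl = 0.069 × 50/1000 = 0.00345 mol. V_base = moles / 0.188 × 1000 = 18.4 mL.

V_{base} = 18.4 mL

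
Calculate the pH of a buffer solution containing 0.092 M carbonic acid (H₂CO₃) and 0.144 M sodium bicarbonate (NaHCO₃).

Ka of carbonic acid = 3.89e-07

pKa = -log(3.89e-07) = 6.41. pH = pKa + log([A⁻]/[HA]) = 6.41 + log(0.144/0.092)

pH = 6.60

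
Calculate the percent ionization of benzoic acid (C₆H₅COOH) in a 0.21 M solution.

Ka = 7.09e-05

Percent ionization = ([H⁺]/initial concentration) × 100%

Using Ka equilibrium: x² + Ka×x - Ka×C = 0. Solving: [H⁺] = 3.8233e-03. Percent = (3.8233e-03/0.21) × 100

Percent ionization = 1.82%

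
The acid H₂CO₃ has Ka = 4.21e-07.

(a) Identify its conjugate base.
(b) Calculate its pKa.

(a) The conjugate base is formed by removing one H⁺ from H₂CO₃, giving HCO₃⁻. (b) pKa = -log(Ka) = -log(4.21e-07) = 6.38.

Conjugate base: HCO₃⁻; pK_a = 6.38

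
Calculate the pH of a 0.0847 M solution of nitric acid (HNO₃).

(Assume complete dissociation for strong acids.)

[H⁺] = 0.0847 M for strong acid. pH = -log[H⁺] = -log(0.0847)

pH = 1.07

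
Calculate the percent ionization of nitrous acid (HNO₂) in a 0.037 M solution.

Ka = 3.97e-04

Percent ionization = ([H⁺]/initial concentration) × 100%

Using Ka equilibrium: x² + Ka×x - Ka×C = 0. Solving: [H⁺] = 3.6393e-03. Percent = (3.6393e-03/0.037) × 100

Percent ionization = 9.84%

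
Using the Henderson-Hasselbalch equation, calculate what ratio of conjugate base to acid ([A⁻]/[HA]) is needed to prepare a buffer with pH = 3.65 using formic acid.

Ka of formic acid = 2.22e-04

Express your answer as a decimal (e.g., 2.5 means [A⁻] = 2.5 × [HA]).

pKa = -log(2.22e-04) = 3.6536. pH = pKa + log([A⁻]/[HA]), so log([A⁻]/[HA]) = pH − pKa = 3.65 − 3.6536 = -0.0036. [A⁻]/[HA] = 10^(-0.0036) = 0.992

[A⁻]/[HA] = 0.992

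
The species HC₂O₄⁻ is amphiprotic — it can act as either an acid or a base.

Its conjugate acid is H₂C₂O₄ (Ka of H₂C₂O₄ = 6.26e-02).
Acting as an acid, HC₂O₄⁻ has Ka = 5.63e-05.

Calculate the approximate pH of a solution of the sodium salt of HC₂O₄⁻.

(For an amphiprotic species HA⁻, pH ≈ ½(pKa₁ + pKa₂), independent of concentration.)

pKa₁ = -log(6.26e-02) = 1.20; pKa₂ = -log(5.63e-05) = 4.25. For an amphiprotic species, pH ≈ ½(pKa₁ + pKa₂) = ½(1.20 + 4.25) = 2.73.

pH = 2.73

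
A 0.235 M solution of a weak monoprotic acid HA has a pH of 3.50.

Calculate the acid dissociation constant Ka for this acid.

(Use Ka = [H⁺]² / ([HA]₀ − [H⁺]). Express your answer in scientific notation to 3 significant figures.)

[H⁺] = 10^(−pH) = 10^(−3.50) = 3.162e-04 M. For HA ⇌ H⁺ + A⁻, Ka = [H⁺][A⁻]/[HA] = [H⁺]² / ([HA]₀ − [H⁺]) = (3.162e-04)² / (0.235 − 3.162e-04) = 4.26e-07.

K_a = 4.26e-07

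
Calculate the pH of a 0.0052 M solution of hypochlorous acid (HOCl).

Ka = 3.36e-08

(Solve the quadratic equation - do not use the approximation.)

x² + Ka×x - Ka×C = 0. Using quadratic formula: [H⁺] = 1.3201e-05

pH = 4.88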